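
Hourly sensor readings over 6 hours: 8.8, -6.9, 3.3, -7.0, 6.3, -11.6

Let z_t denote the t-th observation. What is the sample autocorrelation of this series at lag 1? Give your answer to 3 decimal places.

Mean z̄ = (8.8 − 6.9 + 3.3 − 7.0 + 6.3 − 11.6)/6 = -1.1833
Deviations from mean: 9.9833, -5.7167, 4.4833, -5.8167, 7.4833, -10.4167
Σ(z_t−z̄)(z_{t+1}−z̄) = (-57.0714) + (-25.6297) + (-26.0781) + (-43.5281) + (-77.9514) = -230.2586
Denominator Σ(z_t−z̄)² = 350.7883
r_1 = -230.2586 / 350.7883 = -0.656

-0.656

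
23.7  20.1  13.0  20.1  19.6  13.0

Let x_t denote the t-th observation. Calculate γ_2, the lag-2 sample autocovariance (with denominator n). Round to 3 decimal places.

-6.998

Mean x̄ = (23.7 + 20.1 + 13.0 + 20.1 + 19.6 + 13.0)/6 = 18.2500
Σ_{t=1}^{4}(x_t−x̄)(x_{t+2}−x̄) = -41.9900
γ_2 = -41.9900 / 6 = -6.998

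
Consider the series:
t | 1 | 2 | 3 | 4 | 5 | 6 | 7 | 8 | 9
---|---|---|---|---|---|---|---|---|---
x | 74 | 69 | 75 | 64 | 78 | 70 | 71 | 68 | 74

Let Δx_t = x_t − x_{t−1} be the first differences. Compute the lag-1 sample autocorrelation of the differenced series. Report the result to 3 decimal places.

-0.801

First differences Δx: -5, 6, -11, 14, -8, 1, -3, 6
Mean of differences = 0.0000
Numerator Σ(Δx_t−Δx̄)(Δx_{t+1}−Δx̄) = -391.0000
Denominator Σ(Δx_t−Δx̄)² = 488.0000
r_1(Δx) = -391.0000 / 488.0000 = -0.801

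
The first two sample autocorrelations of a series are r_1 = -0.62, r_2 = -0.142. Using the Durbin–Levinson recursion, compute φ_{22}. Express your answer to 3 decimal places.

φ_{22} = (r_2 − r_1²) / (1 − r_1²)
r_1² = (-0.62)² = 0.3844
Numerator = -0.142 − 0.3844 = -0.5264; denominator = 1 − 0.3844 = 0.6156
φ_{22} = -0.5264 / 0.6156 = -0.855

-0.855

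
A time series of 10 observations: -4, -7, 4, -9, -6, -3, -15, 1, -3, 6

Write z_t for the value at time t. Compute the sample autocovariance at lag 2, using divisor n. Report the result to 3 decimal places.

6.128

Mean z̄ = (-4 − 7 + 4 − 9 − 6 − 3 − 15 + 1 − 3 + 6)/10 = -3.6000
Σ_{t=1}^{8}(z_t−z̄)(z_{t+2}−z̄) = 61.2800
γ_2 = 61.2800 / 10 = 6.128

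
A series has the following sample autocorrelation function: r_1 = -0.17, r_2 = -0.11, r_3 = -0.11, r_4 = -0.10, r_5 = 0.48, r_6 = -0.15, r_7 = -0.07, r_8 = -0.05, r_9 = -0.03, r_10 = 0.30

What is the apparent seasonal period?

The largest autocorrelation is r_5 = 0.48, with a weaker echo at lag 10 (0.30); the remaining lags stay at or below -0.03.
The dominant spike at lag 5 indicates a seasonal period of 5.

5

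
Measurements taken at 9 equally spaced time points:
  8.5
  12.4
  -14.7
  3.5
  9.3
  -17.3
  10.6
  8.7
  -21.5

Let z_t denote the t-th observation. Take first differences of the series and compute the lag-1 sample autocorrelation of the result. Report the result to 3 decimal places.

First differences Δz: 3.9, -27.1, 18.2, 5.8, -26.6, 27.9, -1.9, -30.2
Mean of differences = -3.7500
Numerator Σ(Δz_t−Δz̄)(Δz_{t+1}−Δz̄) = -1413.3375
Denominator Σ(Δz_t−Δz̄)² = 3403.6200
r_1(Δz) = -1413.3375 / 3403.6200 = -0.415

-0.415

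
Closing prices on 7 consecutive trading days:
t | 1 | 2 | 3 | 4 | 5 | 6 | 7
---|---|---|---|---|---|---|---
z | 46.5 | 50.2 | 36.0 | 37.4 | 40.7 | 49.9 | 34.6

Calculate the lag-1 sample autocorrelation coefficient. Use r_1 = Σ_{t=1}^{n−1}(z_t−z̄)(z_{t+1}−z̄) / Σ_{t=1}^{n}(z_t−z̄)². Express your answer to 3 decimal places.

Mean z̄ = (46.5 + 50.2 + 36.0 + 37.4 + 40.7 + 49.9 + 34.6)/7 = 42.1857
Σ(z_t−z̄)(z_{t+1}−z̄) = (34.5759) + (-49.5741) + (29.6031) + (7.1102) + (-11.4612) + (-58.5184) = -48.2645
Denominator Σ(z_t−z̄)² = 263.2686
r_1 = -48.2645 / 263.2686 = -0.183

-0.183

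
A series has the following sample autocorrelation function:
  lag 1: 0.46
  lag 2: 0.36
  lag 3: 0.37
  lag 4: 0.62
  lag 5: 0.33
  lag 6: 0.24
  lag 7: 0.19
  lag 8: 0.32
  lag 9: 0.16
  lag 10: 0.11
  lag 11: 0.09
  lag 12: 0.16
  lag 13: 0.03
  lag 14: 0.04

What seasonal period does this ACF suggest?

The largest autocorrelation is r_4 = 0.62; the remaining lags stay at or below 0.46. The elevated value at lag 1 (0.46), dropping to 0.36 at lag 2, reflects decaying short-term dependence rather than seasonality.
The dominant spike at lag 4 indicates a seasonal period of 4.

4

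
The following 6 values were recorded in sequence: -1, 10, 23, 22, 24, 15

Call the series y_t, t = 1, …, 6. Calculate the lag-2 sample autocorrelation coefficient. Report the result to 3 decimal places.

Mean ȳ = (-1 + 10 + 23 + 22 + 24 + 15)/6 = 15.5000
Deviations from mean: -16.5000, -5.5000, 7.5000, 6.5000, 8.5000, -0.5000
Σ(y_t−ȳ)(y_{t+2}−ȳ) = (-123.7500) + (-35.7500) + (63.7500) + (-3.2500) = -99.0000
Denominator Σ(y_t−ȳ)² = 473.5000
r_2 = -99.0000 / 473.5000 = -0.209

-0.209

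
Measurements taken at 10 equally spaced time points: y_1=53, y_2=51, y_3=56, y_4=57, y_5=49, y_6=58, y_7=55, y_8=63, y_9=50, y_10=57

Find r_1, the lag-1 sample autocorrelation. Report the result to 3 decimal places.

-0.455

Mean ȳ = (53 + 51 + 56 + 57 + 49 + 58 + 55 + 63 + 50 + 57)/10 = 54.9000
Numerator Σ_{t=1}^{9}(y_t−ȳ)(y_{t+1}−ȳ) = -74.1100
Denominator Σ(y_t−ȳ)² = 162.9000
r_1 = -74.1100 / 162.9000 = -0.455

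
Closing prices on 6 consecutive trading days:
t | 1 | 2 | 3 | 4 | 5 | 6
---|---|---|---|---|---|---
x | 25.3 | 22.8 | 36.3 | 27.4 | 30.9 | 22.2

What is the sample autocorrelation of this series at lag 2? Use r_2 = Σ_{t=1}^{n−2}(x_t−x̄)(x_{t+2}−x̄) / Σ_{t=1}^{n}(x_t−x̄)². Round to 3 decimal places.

Mean x̄ = (25.3 + 22.8 + 36.3 + 27.4 + 30.9 + 22.2)/6 = 27.4833
Deviations from mean: -2.1833, -4.6833, 8.8167, -0.0833, 3.4167, -5.2833
Σ(x_t−x̄)(x_{t+2}−x̄) = (-19.2497) + (0.3903) + (30.1236) + (0.4403) = 11.7044
Denominator Σ(x_t−x̄)² = 144.0283
r_2 = 11.7044 / 144.0283 = 0.081

0.081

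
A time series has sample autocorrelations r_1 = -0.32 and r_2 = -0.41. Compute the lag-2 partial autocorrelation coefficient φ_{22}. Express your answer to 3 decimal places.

φ_{22} = (r_2 − r_1²) / (1 − r_1²)
r_1² = (-0.32)² = 0.1024
Numerator = -0.41 − 0.1024 = -0.5124; denominator = 1 − 0.1024 = 0.8976
φ_{22} = -0.5124 / 0.8976 = -0.571

-0.571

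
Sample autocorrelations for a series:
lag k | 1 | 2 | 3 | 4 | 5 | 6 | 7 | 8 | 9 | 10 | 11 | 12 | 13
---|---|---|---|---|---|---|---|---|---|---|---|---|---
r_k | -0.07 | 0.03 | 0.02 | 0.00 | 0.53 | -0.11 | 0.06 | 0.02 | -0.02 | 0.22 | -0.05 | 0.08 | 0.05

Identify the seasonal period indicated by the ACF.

5

The largest autocorrelation is r_5 = 0.53, with a weaker echo at lag 10 (0.22); the remaining lags stay at or below 0.08.
The dominant spike at lag 5 indicates a seasonal period of 5.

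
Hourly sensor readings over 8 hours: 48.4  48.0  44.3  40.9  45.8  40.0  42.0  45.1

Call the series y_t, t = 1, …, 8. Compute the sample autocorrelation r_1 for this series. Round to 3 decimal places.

Mean ȳ = (48.4 + 48.0 + 44.3 + 40.9 + 45.8 + 40.0 + 42.0 + 45.1)/8 = 44.3125
Deviations from mean: 4.0875, 3.6875, -0.0125, -3.4125, 1.4875, -4.3125, -2.3125, 0.7875
Numerator Σ_{t=1}^{7}(y_t−ȳ)(y_{t+1}−ȳ) = 11.7298
Denominator Σ(y_t−ȳ)² = 68.7288
r_1 = 11.7298 / 68.7288 = 0.171

0.171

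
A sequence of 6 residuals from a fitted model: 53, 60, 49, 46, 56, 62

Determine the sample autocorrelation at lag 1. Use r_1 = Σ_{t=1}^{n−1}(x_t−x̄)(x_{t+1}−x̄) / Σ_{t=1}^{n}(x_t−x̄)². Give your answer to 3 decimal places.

Mean x̄ = (53 + 60 + 49 + 46 + 56 + 62)/6 = 54.3333
Numerator Σ_{t=1}^{5}(x_t−x̄)(x_{t+1}−x̄) = 5.5556
Denominator Σ(x_t−x̄)² = 193.3333
r_1 = 5.5556 / 193.3333 = 0.029

0.029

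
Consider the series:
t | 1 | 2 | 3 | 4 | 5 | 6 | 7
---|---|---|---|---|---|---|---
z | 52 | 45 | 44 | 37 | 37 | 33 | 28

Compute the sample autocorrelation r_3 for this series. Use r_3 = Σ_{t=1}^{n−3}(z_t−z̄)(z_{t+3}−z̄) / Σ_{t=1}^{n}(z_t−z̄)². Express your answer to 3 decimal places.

Mean z̄ = (52 + 45 + 44 + 37 + 37 + 33 + 28)/7 = 39.4286
Deviations from mean: 12.5714, 5.5714, 4.5714, -2.4286, -2.4286, -6.4286, -11.4286
Numerator Σ_{t=1}^{4}(z_t−z̄)(z_{t+3}−z̄) = -45.6939
Denominator Σ(z_t−z̄)² = 393.7143
r_3 = -45.6939 / 393.7143 = -0.116

-0.116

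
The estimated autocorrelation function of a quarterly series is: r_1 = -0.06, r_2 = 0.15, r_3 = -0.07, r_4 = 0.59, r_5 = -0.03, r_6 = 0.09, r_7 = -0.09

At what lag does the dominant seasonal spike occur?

4

The largest autocorrelation is r_4 = 0.59; the remaining lags stay at or below 0.15.
The dominant spike at lag 4 indicates a seasonal period of 4.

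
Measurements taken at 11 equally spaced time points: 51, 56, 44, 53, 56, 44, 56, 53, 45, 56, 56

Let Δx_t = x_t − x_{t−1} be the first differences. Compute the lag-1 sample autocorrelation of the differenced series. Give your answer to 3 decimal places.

First differences Δx: 5, -12, 9, 3, -12, 12, -3, -8, 11, 0
Mean of differences = 0.5000
Numerator Σ(Δx_t−Δx̄)(Δx_{t+1}−Δx̄) = -421.2500
Denominator Σ(Δx_t−Δx̄)² = 738.5000
r_1(Δx) = -421.2500 / 738.5000 = -0.570

-0.570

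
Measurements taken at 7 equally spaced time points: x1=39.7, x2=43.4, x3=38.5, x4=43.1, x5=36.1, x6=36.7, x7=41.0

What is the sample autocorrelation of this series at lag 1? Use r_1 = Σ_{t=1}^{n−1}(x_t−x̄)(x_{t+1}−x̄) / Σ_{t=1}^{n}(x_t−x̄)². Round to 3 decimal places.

-0.275

Mean x̄ = (39.7 + 43.4 + 38.5 + 43.1 + 36.1 + 36.7 + 41.0)/7 = 39.7857
Deviations from mean: -0.0857, 3.6143, -1.2857, 3.3143, -3.6857, -3.0857, 1.2143
Numerator Σ_{t=1}^{6}(x_t−x̄)(x_{t+1}−x̄) = -13.8073
Denominator Σ(x_t−x̄)² = 50.2886
r_1 = -13.8073 / 50.2886 = -0.275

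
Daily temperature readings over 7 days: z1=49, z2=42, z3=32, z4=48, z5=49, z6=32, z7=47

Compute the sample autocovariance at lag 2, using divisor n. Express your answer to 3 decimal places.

-24.023

Mean z̄ = (49 + 42 + 32 + 48 + 49 + 32 + 47)/7 = 42.7143
Deviations: 6.2857, -0.7143, -10.7143, 5.2857, 6.2857, -10.7143, 4.2857
Σ_{t=1}^{5}(z_t−z̄)(z_{t+2}−z̄) = -168.1633
γ_2 = -168.1633 / 7 = -24.023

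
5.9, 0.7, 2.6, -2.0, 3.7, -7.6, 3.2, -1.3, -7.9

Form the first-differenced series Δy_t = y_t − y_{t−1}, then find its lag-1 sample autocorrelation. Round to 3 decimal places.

First differences Δy: -5.2, 1.9, -4.6, 5.7, -11.3, 10.8, -4.5, -6.6
Mean of differences = -1.7250
Numerator Σ(Δy_t−Δȳ)(Δy_{t+1}−Δȳ) = -256.6156
Denominator Σ(Δy_t−Δȳ)² = 368.6350
r_1(Δy) = -256.6156 / 368.6350 = -0.696

-0.696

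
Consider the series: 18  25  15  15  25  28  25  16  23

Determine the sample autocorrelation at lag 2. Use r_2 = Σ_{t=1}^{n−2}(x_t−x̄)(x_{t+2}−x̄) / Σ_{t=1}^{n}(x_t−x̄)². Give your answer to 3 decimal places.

Mean x̄ = (18 + 25 + 15 + 15 + 25 + 28 + 25 + 16 + 23)/9 = 21.1111
Σ(x_t−x̄)(x_{t+2}−x̄) = (19.0123) + (-23.7654) + (-23.7654) + (-42.0988) + (15.1235) + (-35.2099) + (7.3457) = -83.3580
Denominator Σ(x_t−x̄)² = 206.8889
r_2 = -83.3580 / 206.8889 = -0.403

-0.403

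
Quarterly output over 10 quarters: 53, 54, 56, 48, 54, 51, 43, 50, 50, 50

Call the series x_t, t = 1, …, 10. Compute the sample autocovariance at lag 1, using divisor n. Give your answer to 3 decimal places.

Mean x̄ = (53 + 54 + 56 + 48 + 54 + 51 + 43 + 50 + 50 + 50)/10 = 50.9000
Σ_{t=1}^{9}(x_t−x̄)(x_{t+1}−x̄) = 6.7900
γ_1 = 6.7900 / 10 = 0.679

0.679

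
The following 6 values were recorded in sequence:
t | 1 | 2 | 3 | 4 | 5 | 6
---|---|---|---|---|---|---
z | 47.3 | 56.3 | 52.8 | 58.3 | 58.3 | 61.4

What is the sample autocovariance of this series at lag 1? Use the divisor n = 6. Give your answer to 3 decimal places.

1.194

Mean z̄ = (47.3 + 56.3 + 52.8 + 58.3 + 58.3 + 61.4)/6 = 55.7333
Σ_{t=1}^{5}(z_t−z̄)(z_{t+1}−z̄) = 7.1622
γ_1 = 7.1622 / 6 = 1.194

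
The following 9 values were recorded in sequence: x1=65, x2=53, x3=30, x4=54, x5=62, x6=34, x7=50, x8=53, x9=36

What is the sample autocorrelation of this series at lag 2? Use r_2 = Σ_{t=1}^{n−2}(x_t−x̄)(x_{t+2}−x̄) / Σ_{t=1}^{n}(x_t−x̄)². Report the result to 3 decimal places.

-0.544

Mean x̄ = (65 + 53 + 30 + 54 + 62 + 34 + 50 + 53 + 36)/9 = 48.5556
Σ(x_t−x̄)(x_{t+2}−x̄) = (-305.1358) + (24.1975) + (-249.4691) + (-79.2469) + (19.4198) + (-64.6914) + (-18.1358) = -673.0617
Denominator Σ(x_t−x̄)² = 1236.2222
r_2 = -673.0617 / 1236.2222 = -0.544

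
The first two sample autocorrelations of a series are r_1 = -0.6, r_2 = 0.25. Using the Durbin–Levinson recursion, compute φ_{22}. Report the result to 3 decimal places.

φ_{22} = (r_2 − r_1²) / (1 − r_1²)
r_1² = (-0.6)² = 0.36
Numerator = 0.25 − 0.3600 = -0.1100; denominator = 1 − 0.3600 = 0.6400
φ_{22} = -0.1100 / 0.6400 = -0.172

-0.172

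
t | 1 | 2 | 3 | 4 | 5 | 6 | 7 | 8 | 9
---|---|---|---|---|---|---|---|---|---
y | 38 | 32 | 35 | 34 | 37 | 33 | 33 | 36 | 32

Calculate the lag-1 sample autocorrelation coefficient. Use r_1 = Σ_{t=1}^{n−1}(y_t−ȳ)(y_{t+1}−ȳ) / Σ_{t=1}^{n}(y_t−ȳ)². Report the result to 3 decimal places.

Mean ȳ = (38 + 32 + 35 + 34 + 37 + 33 + 33 + 36 + 32)/9 = 34.4444
Numerator Σ_{t=1}^{8}(y_t−ȳ)(y_{t+1}−ȳ) = -19.0864
Denominator Σ(y_t−ȳ)² = 38.2222
r_1 = -19.0864 / 38.2222 = -0.499

-0.499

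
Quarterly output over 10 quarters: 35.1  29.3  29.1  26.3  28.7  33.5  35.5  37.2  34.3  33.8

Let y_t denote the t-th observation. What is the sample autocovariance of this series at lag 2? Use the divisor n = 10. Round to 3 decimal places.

Mean ȳ = (35.1 + 29.3 + 29.1 + 26.3 + 28.7 + 33.5 + 35.5 + 37.2 + 34.3 + 33.8)/10 = 32.2800
Σ_{t=1}^{8}(y_t−ȳ)(y_{t+2}−ȳ) = 21.3992
γ_2 = 21.3992 / 10 = 2.140

2.140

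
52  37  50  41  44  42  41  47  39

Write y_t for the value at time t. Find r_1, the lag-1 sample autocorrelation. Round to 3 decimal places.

-0.667

Mean ȳ = (52 + 37 + 50 + 41 + 44 + 42 + 41 + 47 + 39)/9 = 43.6667
Numerator Σ_{t=1}^{8}(y_t−ȳ)(y_{t+1}−ȳ) = -136.1111
Denominator Σ(y_t−ȳ)² = 204.0000
r_1 = -136.1111 / 204.0000 = -0.667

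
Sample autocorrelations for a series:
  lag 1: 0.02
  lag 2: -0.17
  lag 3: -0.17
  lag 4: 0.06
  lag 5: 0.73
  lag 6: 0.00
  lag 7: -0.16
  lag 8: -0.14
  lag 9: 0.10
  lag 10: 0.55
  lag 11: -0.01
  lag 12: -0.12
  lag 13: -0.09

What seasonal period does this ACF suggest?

The largest autocorrelation is r_5 = 0.73, with a weaker echo at lag 10 (0.55); the remaining lags stay at or below 0.10.
The dominant spike at lag 5 indicates a seasonal period of 5.

5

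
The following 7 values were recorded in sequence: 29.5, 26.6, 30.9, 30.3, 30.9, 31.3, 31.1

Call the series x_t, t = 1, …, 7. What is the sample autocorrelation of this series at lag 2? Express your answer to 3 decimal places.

Mean x̄ = (29.5 + 26.6 + 30.9 + 30.3 + 30.9 + 31.3 + 31.1)/7 = 30.0857
Σ(x_t−x̄)(x_{t+2}−x̄) = (-0.4769) + (-0.7469) + (0.6631) + (0.2602) + (0.8259) = 0.5253
Denominator Σ(x_t−x̄)² = 16.3686
r_2 = 0.5253 / 16.3686 = 0.032

0.032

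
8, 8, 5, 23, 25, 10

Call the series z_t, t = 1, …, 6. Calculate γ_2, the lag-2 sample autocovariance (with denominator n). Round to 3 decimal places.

Mean z̄ = (8 + 8 + 5 + 23 + 25 + 10)/6 = 13.1667
Σ_{t=1}^{4}(z_t−z̄)(z_{t+2}−z̄) = -136.3889
γ_2 = -136.3889 / 6 = -22.731

-22.731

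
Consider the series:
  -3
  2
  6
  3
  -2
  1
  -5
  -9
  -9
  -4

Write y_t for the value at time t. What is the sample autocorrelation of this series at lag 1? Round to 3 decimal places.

0.633

Mean ȳ = (-3 + 2 + 6 + 3 − 2 + 1 − 5 − 9 − 9 − 4)/10 = -2.0000
Numerator Σ_{t=1}^{9}(y_t−ȳ)(y_{t+1}−ȳ) = 143.0000
Denominator Σ(y_t−ȳ)² = 226.0000
r_1 = 143.0000 / 226.0000 = 0.633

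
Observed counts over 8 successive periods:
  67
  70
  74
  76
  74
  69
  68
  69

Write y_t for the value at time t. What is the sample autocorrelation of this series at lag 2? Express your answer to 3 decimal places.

Mean ȳ = (67 + 70 + 74 + 76 + 74 + 69 + 68 + 69)/8 = 70.8750
Deviations from mean: -3.8750, -0.8750, 3.1250, 5.1250, 3.1250, -1.8750, -2.8750, -1.8750
Σ(y_t−ȳ)(y_{t+2}−ȳ) = (-12.1094) + (-4.4844) + (9.7656) + (-9.6094) + (-8.9844) + (3.5156) = -21.9063
Denominator Σ(y_t−ȳ)² = 76.8750
r_2 = -21.9063 / 76.8750 = -0.285

-0.285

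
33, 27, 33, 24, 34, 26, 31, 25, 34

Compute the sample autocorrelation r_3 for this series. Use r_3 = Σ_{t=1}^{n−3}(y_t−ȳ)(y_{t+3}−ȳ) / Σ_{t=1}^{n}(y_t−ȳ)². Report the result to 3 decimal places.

-0.635

Mean ȳ = (33 + 27 + 33 + 24 + 34 + 26 + 31 + 25 + 34)/9 = 29.6667
Σ(y_t−ȳ)(y_{t+3}−ȳ) = (-18.8889) + (-11.5556) + (-12.2222) + (-7.5556) + (-20.2222) + (-15.8889) = -86.3333
Denominator Σ(y_t−ȳ)² = 136.0000
r_3 = -86.3333 / 136.0000 = -0.635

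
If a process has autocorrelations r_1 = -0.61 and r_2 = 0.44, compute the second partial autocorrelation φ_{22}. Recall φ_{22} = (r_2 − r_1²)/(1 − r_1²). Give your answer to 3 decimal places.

φ_{22} = (r_2 − r_1²) / (1 − r_1²)
r_1² = (-0.61)² = 0.3721
Numerator = 0.44 − 0.3721 = 0.0679; denominator = 1 − 0.3721 = 0.6279
φ_{22} = 0.0679 / 0.6279 = 0.108

0.108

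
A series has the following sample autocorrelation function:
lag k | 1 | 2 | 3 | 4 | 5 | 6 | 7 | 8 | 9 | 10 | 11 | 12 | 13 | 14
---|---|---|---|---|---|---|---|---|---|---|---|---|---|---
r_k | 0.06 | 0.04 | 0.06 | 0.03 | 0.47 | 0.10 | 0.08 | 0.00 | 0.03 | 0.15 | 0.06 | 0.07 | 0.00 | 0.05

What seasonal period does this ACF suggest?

5

The largest autocorrelation is r_5 = 0.47, with a weaker echo at lag 10 (0.15); the remaining lags stay at or below 0.10.
The dominant spike at lag 5 indicates a seasonal period of 5.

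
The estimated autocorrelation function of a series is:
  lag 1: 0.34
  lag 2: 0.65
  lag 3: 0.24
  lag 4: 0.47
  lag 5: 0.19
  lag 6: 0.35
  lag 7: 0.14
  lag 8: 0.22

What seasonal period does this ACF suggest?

The largest autocorrelation is r_2 = 0.65, with weaker echoes at lags 4 (0.47) and 6 (0.35); the remaining lags stay at or below 0.34.
The dominant spike at lag 2 indicates a seasonal period of 2.

2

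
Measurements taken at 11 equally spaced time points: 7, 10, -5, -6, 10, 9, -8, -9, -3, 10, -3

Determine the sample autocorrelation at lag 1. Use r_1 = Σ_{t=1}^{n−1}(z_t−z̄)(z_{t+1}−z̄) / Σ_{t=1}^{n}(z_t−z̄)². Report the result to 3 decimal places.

0.058

Mean z̄ = (7 + 10 − 5 − 6 + 10 + 9 − 8 − 9 − 3 + 10 − 3)/11 = 1.0909
Numerator Σ_{t=1}^{10}(z_t−z̄)(z_{t+1}−z̄) = 37.0826
Denominator Σ(z_t−z̄)² = 640.9091
r_1 = 37.0826 / 640.9091 = 0.058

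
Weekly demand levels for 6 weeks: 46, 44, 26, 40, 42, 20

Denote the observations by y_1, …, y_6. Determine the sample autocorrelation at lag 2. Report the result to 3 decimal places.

Mean ȳ = (46 + 44 + 26 + 40 + 42 + 20)/6 = 36.3333
Σ(y_t−ȳ)(y_{t+2}−ȳ) = (-99.8889) + (28.1111) + (-58.5556) + (-59.8889) = -190.2222
Denominator Σ(y_t−ȳ)² = 571.3333
r_2 = -190.2222 / 571.3333 = -0.333

-0.333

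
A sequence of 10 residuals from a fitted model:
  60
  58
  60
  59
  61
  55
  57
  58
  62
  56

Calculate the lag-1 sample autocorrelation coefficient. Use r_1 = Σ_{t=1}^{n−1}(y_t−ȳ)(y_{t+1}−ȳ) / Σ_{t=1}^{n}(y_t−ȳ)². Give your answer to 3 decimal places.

Mean ȳ = (60 + 58 + 60 + 59 + 61 + 55 + 57 + 58 + 62 + 56)/10 = 58.6000
Numerator Σ_{t=1}^{9}(y_t−ȳ)(y_{t+1}−ȳ) = -12.9600
Denominator Σ(y_t−ȳ)² = 44.4000
r_1 = -12.9600 / 44.4000 = -0.292

-0.292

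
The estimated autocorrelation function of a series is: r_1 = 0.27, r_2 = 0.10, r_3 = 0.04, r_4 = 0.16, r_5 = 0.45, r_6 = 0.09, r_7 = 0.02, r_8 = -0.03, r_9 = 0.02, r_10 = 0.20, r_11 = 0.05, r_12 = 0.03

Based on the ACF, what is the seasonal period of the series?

5

The largest autocorrelation is r_5 = 0.45; the remaining lags stay at or below 0.27. The elevated value at lag 1 (0.27), dropping to 0.10 at lag 2, reflects decaying short-term dependence rather than seasonality.
The dominant spike at lag 5 indicates a seasonal period of 5.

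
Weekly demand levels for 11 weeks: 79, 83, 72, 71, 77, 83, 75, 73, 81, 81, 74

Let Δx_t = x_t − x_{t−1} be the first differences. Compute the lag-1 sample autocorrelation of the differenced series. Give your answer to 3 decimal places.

First differences Δx: 4, -11, -1, 6, 6, -8, -2, 8, 0, -7
Mean of differences = -0.5000
Numerator Σ(Δx_t−Δx̄)(Δx_{t+1}−Δx̄) = -52.2500
Denominator Σ(Δx_t−Δx̄)² = 388.5000
r_1(Δx) = -52.2500 / 388.5000 = -0.134

-0.134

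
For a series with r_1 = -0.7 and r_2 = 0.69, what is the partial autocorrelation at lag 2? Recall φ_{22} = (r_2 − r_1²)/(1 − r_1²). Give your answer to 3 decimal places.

0.392

φ_{22} = (r_2 − r_1²) / (1 − r_1²)
r_1² = (-0.7)² = 0.49
Numerator = 0.69 − 0.4900 = 0.2000; denominator = 1 − 0.4900 = 0.5100
φ_{22} = 0.2000 / 0.5100 = 0.392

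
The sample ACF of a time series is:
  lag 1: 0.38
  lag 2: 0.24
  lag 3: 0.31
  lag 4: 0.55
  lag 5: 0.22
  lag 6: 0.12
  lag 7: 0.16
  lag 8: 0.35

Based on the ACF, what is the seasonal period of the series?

The largest autocorrelation is r_4 = 0.55; the remaining lags stay at or below 0.38. The elevated value at lag 1 (0.38), dropping to 0.24 at lag 2, reflects decaying short-term dependence rather than seasonality.
The dominant spike at lag 4 indicates a seasonal period of 4.

4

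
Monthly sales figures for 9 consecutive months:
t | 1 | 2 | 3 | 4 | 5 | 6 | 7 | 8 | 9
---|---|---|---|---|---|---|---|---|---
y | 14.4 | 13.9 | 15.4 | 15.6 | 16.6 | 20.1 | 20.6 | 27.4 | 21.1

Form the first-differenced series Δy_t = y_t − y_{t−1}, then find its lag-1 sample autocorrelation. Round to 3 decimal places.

-0.482

First differences Δy: -0.5, 1.5, 0.2, 1.0, 3.5, 0.5, 6.8, -6.3
Mean of differences = 0.8375
Numerator Σ(Δy_t−Δȳ)(Δy_{t+1}−Δȳ) = -46.4477
Denominator Σ(Δy_t−Δȳ)² = 96.3588
r_1(Δy) = -46.4477 / 96.3588 = -0.482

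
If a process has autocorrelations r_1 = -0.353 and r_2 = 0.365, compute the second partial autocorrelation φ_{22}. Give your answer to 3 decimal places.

φ_{22} = (r_2 − r_1²) / (1 − r_1²)
r_1² = (-0.353)² = 0.124609
Numerator = 0.365 − 0.1246 = 0.2404; denominator = 1 − 0.1246 = 0.8754
φ_{22} = 0.2404 / 0.8754 = 0.275

0.275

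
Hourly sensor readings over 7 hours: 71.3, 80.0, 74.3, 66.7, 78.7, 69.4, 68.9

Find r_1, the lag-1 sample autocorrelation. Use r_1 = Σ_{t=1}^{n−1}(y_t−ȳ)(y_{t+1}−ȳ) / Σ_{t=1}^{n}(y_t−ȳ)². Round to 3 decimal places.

-0.333

Mean ȳ = (71.3 + 80.0 + 74.3 + 66.7 + 78.7 + 69.4 + 68.9)/7 = 72.7571
Deviations from mean: -1.4571, 7.2429, 1.5429, -6.0571, 5.9429, -3.3571, -3.8571
Numerator Σ_{t=1}^{6}(y_t−ȳ)(y_{t+1}−ȳ) = -51.7233
Denominator Σ(y_t−ȳ)² = 155.1171
r_1 = -51.7233 / 155.1171 = -0.333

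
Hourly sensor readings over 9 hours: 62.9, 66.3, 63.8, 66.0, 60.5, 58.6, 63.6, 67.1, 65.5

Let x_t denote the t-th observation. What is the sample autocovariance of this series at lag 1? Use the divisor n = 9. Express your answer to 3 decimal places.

1.516

Mean x̄ = (62.9 + 66.3 + 63.8 + 66.0 + 60.5 + 58.6 + 63.6 + 67.1 + 65.5)/9 = 63.8111
Σ_{t=1}^{8}(x_t−x̄)(x_{t+1}−x̄) = 13.6477
γ_1 = 13.6477 / 9 = 1.516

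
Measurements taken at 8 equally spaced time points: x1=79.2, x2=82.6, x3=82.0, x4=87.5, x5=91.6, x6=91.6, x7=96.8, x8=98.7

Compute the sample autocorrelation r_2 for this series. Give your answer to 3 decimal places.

0.283

Mean x̄ = (79.2 + 82.6 + 82.0 + 87.5 + 91.6 + 91.6 + 96.8 + 98.7)/8 = 88.7500
Deviations from mean: -9.5500, -6.1500, -6.7500, -1.2500, 2.8500, 2.8500, 8.0500, 9.9500
Σ(x_t−x̄)(x_{t+2}−x̄) = (64.4625) + (7.6875) + (-19.2375) + (-3.5625) + (22.9425) + (28.3575) = 100.6500
Denominator Σ(x_t−x̄)² = 356.2000
r_2 = 100.6500 / 356.2000 = 0.283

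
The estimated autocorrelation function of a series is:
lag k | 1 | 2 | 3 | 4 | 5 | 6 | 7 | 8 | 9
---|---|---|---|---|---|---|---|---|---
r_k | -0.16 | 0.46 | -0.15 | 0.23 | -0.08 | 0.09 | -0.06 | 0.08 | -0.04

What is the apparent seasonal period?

2

The largest autocorrelation is r_2 = 0.46, with a weaker echo at lag 4 (0.23); the remaining lags stay at or below 0.09.
The dominant spike at lag 2 indicates a seasonal period of 2.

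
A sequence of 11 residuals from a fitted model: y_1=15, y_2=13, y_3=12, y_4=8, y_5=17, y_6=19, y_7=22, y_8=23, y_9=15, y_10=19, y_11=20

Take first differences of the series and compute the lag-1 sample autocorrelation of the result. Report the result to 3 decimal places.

-0.217

First differences Δy: -2, -1, -4, 9, 2, 3, 1, -8, 4, 1
Mean of differences = 0.5000
Numerator Σ(Δy_t−Δȳ)(Δy_{t+1}−Δȳ) = -42.2500
Denominator Σ(Δy_t−Δȳ)² = 194.5000
r_1(Δy) = -42.2500 / 194.5000 = -0.217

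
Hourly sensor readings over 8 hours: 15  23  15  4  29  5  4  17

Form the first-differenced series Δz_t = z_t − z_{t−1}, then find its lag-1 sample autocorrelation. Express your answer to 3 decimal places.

-0.515

First differences Δz: 8, -8, -11, 25, -24, -1, 13
Mean of differences = 0.2857
Numerator Σ(Δz_t−Δz̄)(Δz_{t+1}−Δz̄) = -834.6531
Denominator Σ(Δz_t−Δz̄)² = 1619.4286
r_1(Δz) = -834.6531 / 1619.4286 = -0.515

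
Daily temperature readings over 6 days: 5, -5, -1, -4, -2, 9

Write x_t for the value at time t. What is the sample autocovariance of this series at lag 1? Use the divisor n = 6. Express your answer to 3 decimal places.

Mean x̄ = (5 − 5 − 1 − 4 − 2 + 9)/6 = 0.3333
Deviations: 4.6667, -5.3333, -1.3333, -4.3333, -2.3333, 8.6667
Σ_{t=1}^{5}(x_t−x̄)(x_{t+1}−x̄) = -22.1111
γ_1 = -22.1111 / 6 = -3.685

-3.685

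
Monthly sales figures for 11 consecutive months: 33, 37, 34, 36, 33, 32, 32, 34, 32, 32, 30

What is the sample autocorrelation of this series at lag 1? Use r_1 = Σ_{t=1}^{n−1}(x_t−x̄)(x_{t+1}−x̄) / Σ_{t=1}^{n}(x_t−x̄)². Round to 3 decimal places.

Mean x̄ = (33 + 37 + 34 + 36 + 33 + 32 + 32 + 34 + 32 + 32 + 30)/11 = 33.1818
Numerator Σ_{t=1}^{10}(x_t−x̄)(x_{t+1}−x̄) = 9.0579
Denominator Σ(x_t−x̄)² = 39.6364
r_1 = 9.0579 / 39.6364 = 0.229

0.229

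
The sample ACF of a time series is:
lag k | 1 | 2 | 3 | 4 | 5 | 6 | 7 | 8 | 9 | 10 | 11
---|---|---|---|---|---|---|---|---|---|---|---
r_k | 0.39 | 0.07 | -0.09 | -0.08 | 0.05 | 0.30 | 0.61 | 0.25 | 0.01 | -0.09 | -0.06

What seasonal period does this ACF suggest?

The largest autocorrelation is r_7 = 0.61; the remaining lags stay at or below 0.39. The elevated value at lag 1 (0.39), dropping to 0.07 at lag 2, reflects decaying short-term dependence rather than seasonality.
The dominant spike at lag 7 indicates a seasonal period of 7.

7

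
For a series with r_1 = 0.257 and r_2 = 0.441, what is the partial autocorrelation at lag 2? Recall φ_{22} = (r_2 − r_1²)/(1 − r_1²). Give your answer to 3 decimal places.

0.401

φ_{22} = (r_2 − r_1²) / (1 − r_1²)
r_1² = (0.257)² = 0.066049
Numerator = 0.441 − 0.0660 = 0.3750; denominator = 1 − 0.0660 = 0.9340
φ_{22} = 0.3750 / 0.9340 = 0.401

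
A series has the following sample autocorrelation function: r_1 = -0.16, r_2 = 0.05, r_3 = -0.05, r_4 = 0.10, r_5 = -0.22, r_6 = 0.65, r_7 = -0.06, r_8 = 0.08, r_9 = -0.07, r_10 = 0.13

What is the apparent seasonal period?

6

The largest autocorrelation is r_6 = 0.65; the remaining lags stay at or below 0.13.
The dominant spike at lag 6 indicates a seasonal period of 6.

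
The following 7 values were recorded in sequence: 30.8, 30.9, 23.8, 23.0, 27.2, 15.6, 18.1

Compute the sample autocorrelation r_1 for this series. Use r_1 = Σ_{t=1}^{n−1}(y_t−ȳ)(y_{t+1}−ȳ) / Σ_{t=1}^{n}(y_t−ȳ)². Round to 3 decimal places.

Mean ȳ = (30.8 + 30.9 + 23.8 + 23.0 + 27.2 + 15.6 + 18.1)/7 = 24.2000
Deviations from mean: 6.6000, 6.7000, -0.4000, -1.2000, 3.0000, -8.6000, -6.1000
Σ(y_t−ȳ)(y_{t+1}−ȳ) = (44.2200) + (-2.6800) + (0.4800) + (-3.6000) + (-25.8000) + (52.4600) = 65.0800
Denominator Σ(y_t−ȳ)² = 210.2200
r_1 = 65.0800 / 210.2200 = 0.310

0.310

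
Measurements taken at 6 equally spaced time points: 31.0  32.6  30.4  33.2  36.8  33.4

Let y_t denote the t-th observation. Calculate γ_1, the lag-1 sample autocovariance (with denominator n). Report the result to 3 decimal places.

0.615

Mean ȳ = (31.0 + 32.6 + 30.4 + 33.2 + 36.8 + 33.4)/6 = 32.9000
Σ_{t=1}^{5}(y_t−ȳ)(y_{t+1}−ȳ) = 3.6900
γ_1 = 3.6900 / 6 = 0.615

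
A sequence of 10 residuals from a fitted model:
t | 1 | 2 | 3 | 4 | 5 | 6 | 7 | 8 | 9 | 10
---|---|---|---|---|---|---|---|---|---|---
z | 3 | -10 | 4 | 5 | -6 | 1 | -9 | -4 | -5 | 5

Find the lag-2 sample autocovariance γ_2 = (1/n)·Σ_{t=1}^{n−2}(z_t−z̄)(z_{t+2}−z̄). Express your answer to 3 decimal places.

Mean z̄ = (3 − 10 + 4 + 5 − 6 + 1 − 9 − 4 − 5 + 5)/10 = -1.6000
Σ_{t=1}^{8}(z_t−z̄)(z_{t+2}−z̄) = -1.5200
γ_2 = -1.5200 / 10 = -0.152

-0.152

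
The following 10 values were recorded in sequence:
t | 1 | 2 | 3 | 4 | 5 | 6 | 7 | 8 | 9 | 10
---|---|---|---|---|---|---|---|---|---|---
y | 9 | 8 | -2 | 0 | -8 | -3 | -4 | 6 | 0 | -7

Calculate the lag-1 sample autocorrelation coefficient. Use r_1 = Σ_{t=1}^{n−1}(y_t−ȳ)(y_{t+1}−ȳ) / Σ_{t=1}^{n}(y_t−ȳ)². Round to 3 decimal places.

Mean ȳ = (9 + 8 − 2 + 0 − 8 − 3 − 4 + 6 + 0 − 7)/10 = -0.1000
Numerator Σ_{t=1}^{9}(y_t−ȳ)(y_{t+1}−ȳ) = 67.6900
Denominator Σ(y_t−ȳ)² = 322.9000
r_1 = 67.6900 / 322.9000 = 0.210

0.210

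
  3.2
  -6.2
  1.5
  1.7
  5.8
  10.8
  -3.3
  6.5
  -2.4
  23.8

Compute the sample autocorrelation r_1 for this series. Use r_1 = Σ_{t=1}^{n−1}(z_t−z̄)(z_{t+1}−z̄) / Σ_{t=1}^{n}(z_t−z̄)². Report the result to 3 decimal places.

Mean z̄ = (3.2 − 6.2 + 1.5 + 1.7 + 5.8 + 10.8 − 3.3 + 6.5 − 2.4 + 23.8)/10 = 4.1400
Numerator Σ_{t=1}^{9}(z_t−z̄)(z_{t+1}−z̄) = -160.6556
Denominator Σ(z_t−z̄)² = 658.0440
r_1 = -160.6556 / 658.0440 = -0.244

-0.244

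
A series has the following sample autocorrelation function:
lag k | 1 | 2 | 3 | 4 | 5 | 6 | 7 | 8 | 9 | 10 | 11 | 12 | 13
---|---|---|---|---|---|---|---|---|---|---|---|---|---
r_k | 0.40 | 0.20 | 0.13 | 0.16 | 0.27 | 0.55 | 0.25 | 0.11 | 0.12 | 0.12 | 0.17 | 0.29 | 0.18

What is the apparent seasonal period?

6

The largest autocorrelation is r_6 = 0.55; the remaining lags stay at or below 0.40. The elevated value at lag 1 (0.40), dropping to 0.20 at lag 2, reflects decaying short-term dependence rather than seasonality.
The dominant spike at lag 6 indicates a seasonal period of 6.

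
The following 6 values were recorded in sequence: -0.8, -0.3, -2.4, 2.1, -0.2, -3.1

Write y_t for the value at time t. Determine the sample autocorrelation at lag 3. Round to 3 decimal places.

0.236

Mean ȳ = (-0.8 − 0.3 − 2.4 + 2.1 − 0.2 − 3.1)/6 = -0.7833
Σ(y_t−ȳ)(y_{t+3}−ȳ) = (-0.0481) + (0.2819) + (3.7453) = 3.9792
Denominator Σ(y_t−ȳ)² = 16.8683
r_3 = 3.9792 / 16.8683 = 0.236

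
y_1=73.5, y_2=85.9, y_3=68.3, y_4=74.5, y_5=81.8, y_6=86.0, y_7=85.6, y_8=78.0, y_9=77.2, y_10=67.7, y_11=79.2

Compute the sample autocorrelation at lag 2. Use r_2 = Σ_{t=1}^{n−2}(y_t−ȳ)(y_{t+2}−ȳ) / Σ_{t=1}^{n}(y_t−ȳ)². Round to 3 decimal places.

Mean ȳ = (73.5 + 85.9 + 68.3 + 74.5 + 81.8 + 86.0 + 85.6 + 78.0 + 77.2 + 67.7 + 79.2)/11 = 77.9727
Numerator Σ_{t=1}^{9}(y_t−ȳ)(y_{t+2}−ȳ) = -26.8742
Denominator Σ(y_t−ȳ)² = 433.3618
r_2 = -26.8742 / 433.3618 = -0.062

-0.062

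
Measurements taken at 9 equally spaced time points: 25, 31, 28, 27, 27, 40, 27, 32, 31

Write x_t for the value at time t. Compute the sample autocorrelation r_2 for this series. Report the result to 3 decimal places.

Mean x̄ = (25 + 31 + 28 + 27 + 27 + 40 + 27 + 32 + 31)/9 = 29.7778
Numerator Σ_{t=1}^{7}(x_t−x̄)(x_{t+2}−x̄) = 8.6790
Denominator Σ(x_t−x̄)² = 161.5556
r_2 = 8.6790 / 161.5556 = 0.054

0.054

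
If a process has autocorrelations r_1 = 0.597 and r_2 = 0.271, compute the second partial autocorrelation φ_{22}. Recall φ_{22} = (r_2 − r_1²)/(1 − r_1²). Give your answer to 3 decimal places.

-0.133

φ_{22} = (r_2 − r_1²) / (1 − r_1²)
r_1² = (0.597)² = 0.356409
Numerator = 0.271 − 0.3564 = -0.0854; denominator = 1 − 0.3564 = 0.6436
φ_{22} = -0.0854 / 0.6436 = -0.133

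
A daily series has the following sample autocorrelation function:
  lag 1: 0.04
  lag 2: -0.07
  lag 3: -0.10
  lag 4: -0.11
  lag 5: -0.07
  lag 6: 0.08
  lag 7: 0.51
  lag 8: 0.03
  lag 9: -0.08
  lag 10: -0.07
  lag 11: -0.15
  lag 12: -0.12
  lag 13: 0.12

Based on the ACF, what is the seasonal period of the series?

7

The largest autocorrelation is r_7 = 0.51; the remaining lags stay at or below 0.12.
The dominant spike at lag 7 indicates a seasonal period of 7.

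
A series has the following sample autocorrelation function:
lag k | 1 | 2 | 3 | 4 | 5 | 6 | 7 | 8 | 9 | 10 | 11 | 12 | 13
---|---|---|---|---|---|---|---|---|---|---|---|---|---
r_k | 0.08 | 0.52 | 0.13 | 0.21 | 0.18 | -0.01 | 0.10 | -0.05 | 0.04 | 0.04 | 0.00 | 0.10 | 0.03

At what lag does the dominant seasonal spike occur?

2

The largest autocorrelation is r_2 = 0.52, with a weaker echo at lag 4 (0.21); the remaining lags stay at or below 0.18.
The dominant spike at lag 2 indicates a seasonal period of 2.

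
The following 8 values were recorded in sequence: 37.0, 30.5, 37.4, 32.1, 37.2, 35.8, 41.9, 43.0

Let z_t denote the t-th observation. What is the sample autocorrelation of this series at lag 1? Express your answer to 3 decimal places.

Mean z̄ = (37.0 + 30.5 + 37.4 + 32.1 + 37.2 + 35.8 + 41.9 + 43.0)/8 = 36.8625
Deviations from mean: 0.1375, -6.3625, 0.5375, -4.7625, 0.3375, -1.0625, 5.0375, 6.1375
Σ(z_t−z̄)(z_{t+1}−z̄) = (-0.8748) + (-3.4198) + (-2.5598) + (-1.6073) + (-0.3586) + (-5.3523) + (30.9177) = 16.7448
Denominator Σ(z_t−z̄)² = 127.7588
r_1 = 16.7448 / 127.7588 = 0.131

0.131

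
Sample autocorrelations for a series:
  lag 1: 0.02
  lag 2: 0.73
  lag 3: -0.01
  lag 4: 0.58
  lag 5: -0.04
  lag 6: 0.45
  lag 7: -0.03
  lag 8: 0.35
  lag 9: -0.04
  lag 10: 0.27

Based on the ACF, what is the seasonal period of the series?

2

The largest autocorrelation is r_2 = 0.73, with weaker echoes at lags 4 (0.58), 6 (0.45), 8 (0.35) and 10 (0.27); the remaining lags stay at or below 0.02.
The dominant spike at lag 2 indicates a seasonal period of 2.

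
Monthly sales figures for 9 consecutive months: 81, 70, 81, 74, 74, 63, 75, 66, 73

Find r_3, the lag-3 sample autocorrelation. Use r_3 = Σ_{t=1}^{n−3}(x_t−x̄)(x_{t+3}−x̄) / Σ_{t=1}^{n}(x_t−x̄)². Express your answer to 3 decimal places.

Mean x̄ = (81 + 70 + 81 + 74 + 74 + 63 + 75 + 66 + 73)/9 = 73.0000
Numerator Σ_{t=1}^{6}(x_t−x̄)(x_{t+3}−x̄) = -80.0000
Denominator Σ(x_t−x̄)² = 292.0000
r_3 = -80.0000 / 292.0000 = -0.274

-0.274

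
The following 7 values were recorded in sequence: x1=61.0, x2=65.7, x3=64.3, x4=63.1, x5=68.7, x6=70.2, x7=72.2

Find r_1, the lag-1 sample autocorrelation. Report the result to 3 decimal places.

0.360

Mean x̄ = (61.0 + 65.7 + 64.3 + 63.1 + 68.7 + 70.2 + 72.2)/7 = 66.4571
Numerator Σ_{t=1}^{6}(x_t−x̄)(x_{t+1}−x̄) = 35.3667
Denominator Σ(x_t−x̄)² = 98.2971
r_1 = 35.3667 / 98.2971 = 0.360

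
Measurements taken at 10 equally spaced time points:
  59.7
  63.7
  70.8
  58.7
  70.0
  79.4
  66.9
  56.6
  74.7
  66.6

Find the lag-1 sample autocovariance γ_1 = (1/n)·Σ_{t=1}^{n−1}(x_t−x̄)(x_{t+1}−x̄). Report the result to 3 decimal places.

Mean x̄ = (59.7 + 63.7 + 70.8 + 58.7 + 70.0 + 79.4 + 66.9 + 56.6 + 74.7 + 66.6)/10 = 66.7100
Σ_{t=1}^{9}(x_t−x̄)(x_{t+1}−x̄) = -89.7421
γ_1 = -89.7421 / 10 = -8.974

-8.974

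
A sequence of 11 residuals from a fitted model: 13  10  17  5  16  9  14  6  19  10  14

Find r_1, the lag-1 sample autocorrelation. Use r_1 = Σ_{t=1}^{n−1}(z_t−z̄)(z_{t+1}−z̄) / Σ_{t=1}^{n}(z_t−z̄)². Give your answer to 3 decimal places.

-0.820

Mean z̄ = (13 + 10 + 17 + 5 + 16 + 9 + 14 + 6 + 19 + 10 + 14)/11 = 12.0909
Numerator Σ_{t=1}^{10}(z_t−z̄)(z_{t+1}−z̄) = -164.8264
Denominator Σ(z_t−z̄)² = 200.9091
r_1 = -164.8264 / 200.9091 = -0.820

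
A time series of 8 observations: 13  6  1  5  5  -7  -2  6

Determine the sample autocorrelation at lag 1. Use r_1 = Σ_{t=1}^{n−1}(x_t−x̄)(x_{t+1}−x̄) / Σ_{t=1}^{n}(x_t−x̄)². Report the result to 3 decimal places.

0.168

Mean x̄ = (13 + 6 + 1 + 5 + 5 − 7 − 2 + 6)/8 = 3.3750
Deviations from mean: 9.6250, 2.6250, -2.3750, 1.6250, 1.6250, -10.3750, -5.3750, 2.6250
Σ(x_t−x̄)(x_{t+1}−x̄) = (25.2656) + (-6.2344) + (-3.8594) + (2.6406) + (-16.8594) + (55.7656) + (-14.1094) = 42.6094
Denominator Σ(x_t−x̄)² = 253.8750
r_1 = 42.6094 / 253.8750 = 0.168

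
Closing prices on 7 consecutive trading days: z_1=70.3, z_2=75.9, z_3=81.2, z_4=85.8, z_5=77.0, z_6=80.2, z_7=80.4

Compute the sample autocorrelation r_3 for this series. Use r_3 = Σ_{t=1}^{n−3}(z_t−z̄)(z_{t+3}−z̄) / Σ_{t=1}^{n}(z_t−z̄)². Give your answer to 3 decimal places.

-0.272

Mean z̄ = (70.3 + 75.9 + 81.2 + 85.8 + 77.0 + 80.2 + 80.4)/7 = 78.6857
Deviations from mean: -8.3857, -2.7857, 2.5143, 7.1143, -1.6857, 1.5143, 1.7143
Σ(z_t−z̄)(z_{t+3}−z̄) = (-59.6584) + (4.6959) + (3.8073) + (12.1959) = -38.9592
Denominator Σ(z_t−z̄)² = 143.0886
r_3 = -38.9592 / 143.0886 = -0.272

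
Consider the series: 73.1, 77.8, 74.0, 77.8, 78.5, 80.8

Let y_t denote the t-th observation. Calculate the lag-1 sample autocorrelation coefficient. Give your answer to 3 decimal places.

-0.024

Mean ȳ = (73.1 + 77.8 + 74.0 + 77.8 + 78.5 + 80.8)/6 = 77.0000
Deviations from mean: -3.9000, 0.8000, -3.0000, 0.8000, 1.5000, 3.8000
Numerator Σ_{t=1}^{5}(y_t−ȳ)(y_{t+1}−ȳ) = -1.0200
Denominator Σ(y_t−ȳ)² = 42.1800
r_1 = -1.0200 / 42.1800 = -0.024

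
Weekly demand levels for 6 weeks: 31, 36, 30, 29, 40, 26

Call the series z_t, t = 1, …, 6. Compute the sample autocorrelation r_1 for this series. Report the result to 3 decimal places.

-0.600

Mean z̄ = (31 + 36 + 30 + 29 + 40 + 26)/6 = 32.0000
Deviations from mean: -1.0000, 4.0000, -2.0000, -3.0000, 8.0000, -6.0000
Σ(z_t−z̄)(z_{t+1}−z̄) = (-4.0000) + (-8.0000) + (6.0000) + (-24.0000) + (-48.0000) = -78.0000
Denominator Σ(z_t−z̄)² = 130.0000
r_1 = -78.0000 / 130.0000 = -0.600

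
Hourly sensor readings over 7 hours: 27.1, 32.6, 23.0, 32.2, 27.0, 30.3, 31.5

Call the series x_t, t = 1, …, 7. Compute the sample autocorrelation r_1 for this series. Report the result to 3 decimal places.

-0.715

Mean x̄ = (27.1 + 32.6 + 23.0 + 32.2 + 27.0 + 30.3 + 31.5)/7 = 29.1000
Deviations from mean: -2.0000, 3.5000, -6.1000, 3.1000, -2.1000, 1.2000, 2.4000
Σ(x_t−x̄)(x_{t+1}−x̄) = (-7.0000) + (-21.3500) + (-18.9100) + (-6.5100) + (-2.5200) + (2.8800) = -53.4100
Denominator Σ(x_t−x̄)² = 74.6800
r_1 = -53.4100 / 74.6800 = -0.715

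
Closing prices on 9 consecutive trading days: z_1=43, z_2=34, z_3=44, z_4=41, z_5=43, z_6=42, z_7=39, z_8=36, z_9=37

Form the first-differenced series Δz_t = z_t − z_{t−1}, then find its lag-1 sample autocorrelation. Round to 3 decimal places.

First differences Δz: -9, 10, -3, 2, -1, -3, -3, 1
Mean of differences = -0.7500
Numerator Σ(Δz_t−Δz̄)(Δz_{t+1}−Δz̄) = -118.0625
Denominator Σ(Δz_t−Δz̄)² = 209.5000
r_1(Δz) = -118.0625 / 209.5000 = -0.564

-0.564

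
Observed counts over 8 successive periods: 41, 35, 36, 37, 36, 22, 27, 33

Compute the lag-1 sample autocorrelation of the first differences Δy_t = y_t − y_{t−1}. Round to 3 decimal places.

-0.148

First differences Δy: -6, 1, 1, -1, -14, 5, 6
Mean of differences = -1.1429
Numerator Σ(Δy_t−Δȳ)(Δy_{t+1}−Δȳ) = -42.4490
Denominator Σ(Δy_t−Δȳ)² = 286.8571
r_1(Δy) = -42.4490 / 286.8571 = -0.148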